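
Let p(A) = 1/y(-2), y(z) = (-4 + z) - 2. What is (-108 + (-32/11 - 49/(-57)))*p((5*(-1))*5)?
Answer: 69001/5016 ≈ 13.756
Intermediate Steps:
y(z) = -6 + z
p(A) = -1/8 (p(A) = 1/(-6 - 2) = 1/(-8) = -1/8)
(-108 + (-32/11 - 49/(-57)))*p((5*(-1))*5) = (-108 + (-32/11 - 49/(-57)))*(-1/8) = (-108 + (-32*1/11 - 49*(-1/57)))*(-1/8) = (-108 + (-32/11 + 49/57))*(-1/8) = (-108 - 1285/627)*(-1/8) = -69001/627*(-1/8) = 69001/5016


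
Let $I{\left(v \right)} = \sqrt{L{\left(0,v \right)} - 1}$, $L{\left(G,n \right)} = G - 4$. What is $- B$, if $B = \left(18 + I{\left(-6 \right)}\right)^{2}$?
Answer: $- \left(18 + i \sqrt{5}\right)^{2} \approx -319.0 - 80.498 i$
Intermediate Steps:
$L{\left(G,n \right)} = -4 + G$ ($L{\left(G,n \right)} = G - 4 = -4 + G$)
$I{\left(v \right)} = i \sqrt{5}$ ($I{\left(v \right)} = \sqrt{\left(-4 + 0\right) - 1} = \sqrt{-4 - 1} = \sqrt{-5} = i \sqrt{5}$)
$B = \left(18 + i \sqrt{5}\right)^{2} \approx 319.0 + 80.498 i$
$- B = - \left(18 + i \sqrt{5}\right)^{2}$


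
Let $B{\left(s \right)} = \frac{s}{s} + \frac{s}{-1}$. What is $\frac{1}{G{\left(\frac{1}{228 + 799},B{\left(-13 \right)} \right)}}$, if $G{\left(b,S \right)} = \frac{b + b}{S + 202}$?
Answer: $110916$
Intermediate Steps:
$B{\left(s \right)} = 1 - s$ ($B{\left(s \right)} = 1 + s \left(-1\right) = 1 - s$)
$G{\left(b,S \right)} = \frac{2 b}{202 + S}$
$\frac{1}{G{\left(\frac{1}{228 + 799},B{\left(-13 \right)} \right)}} = \frac{1}{2 \frac{1}{228 + 799} \frac{1}{202 + \left(1 - -13\right)}} = \frac{1}{2 \cdot \frac{1}{1027} \frac{1}{202 + \left(1 + 13\right)}} = \frac{1}{2 \cdot \frac{1}{1027} \frac{1}{202 + 14}} = \frac{1}{2 \cdot \frac{1}{1027} \cdot \frac{1}{216}} = \frac{1}{\frac{1}{110916}} = 110916$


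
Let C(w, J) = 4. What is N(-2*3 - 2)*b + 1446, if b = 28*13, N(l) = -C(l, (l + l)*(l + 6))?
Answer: -10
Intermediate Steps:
N(l) = -4 (N(l) = -1*4 = -4)
b = 364
N(-2*3 - 2)*b + 1446 = -4*364 + 1446 = -1456 + 1446 = -10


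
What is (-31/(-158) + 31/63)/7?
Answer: 6851/69678 ≈ 0.098324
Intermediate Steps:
(-31/(-158) + 31/63)/7 = (-31*(-1/158) + 31*(1/63))*(⅐) = (31/158 + 31/63)*(⅐) = (6851/9954)*(⅐) = 6851/69678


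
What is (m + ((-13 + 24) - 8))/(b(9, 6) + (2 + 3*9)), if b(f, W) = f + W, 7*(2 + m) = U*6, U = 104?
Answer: 631/308 ≈ 2.0487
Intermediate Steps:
m = 610/7 (m = -2 + (104*6)/7 = -2 + (⅐)*624 = -2 + 624/7 = 610/7 ≈ 87.143)
b(f, W) = W + f
(m + ((-13 + 24) - 8))/(b(9, 6) + (2 + 3*9)) = (610/7 + ((-13 + 24) - 8))/((6 + 9) + (2 + 3*9)) = (610/7 + (11 - 8))/(15 + (2 + 27)) = (610/7 + 3)/(15 + 29) = (631/7)/44 = (631/7)*(1/44) = 631/308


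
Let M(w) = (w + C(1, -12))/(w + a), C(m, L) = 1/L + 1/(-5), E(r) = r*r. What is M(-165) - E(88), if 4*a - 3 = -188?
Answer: -98145283/12675 ≈ -7743.2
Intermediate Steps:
E(r) = r**2
C(m, L) = -1/5 + 1/L (C(m, L) = 1/L + 1*(-1/5) = 1/L - 1/5 = -1/5 + 1/L)
a = -185/4 (a = 3/4 + (1/4)*(-188) = 3/4 - 47 = -185/4 ≈ -46.250)
M(w) = (-17/60 + w)/(-185/4 + w) (M(w) = (w + (1/5)*(5 - 1*(-12))/(-12))/(w - 185/4) = (w + (1/5)*(-1/12)*(5 + 12))/(-185/4 + w) = (w + (1/5)*(-1/12)*17)/(-185/4 + w) = (w - 17/60)/(-185/4 + w) = (-17/60 + w)/(-185/4 + w))
M(-165) - E(88) = (-17 + 60*(-165))/(15*(-185 + 4*(-165))) - 1*88**2 = (-17 - 9900)/(15*(-185 - 660)) - 1*7744 = (1/15)*(-9917)/(-845) - 7744 = (1/15)*(-1/845)*(-9917) - 7744 = 9917/12675 - 7744 = -98145283/12675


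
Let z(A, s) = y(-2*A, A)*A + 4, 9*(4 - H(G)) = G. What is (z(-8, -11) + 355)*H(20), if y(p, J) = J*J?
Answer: -272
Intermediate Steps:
H(G) = 4 - G/9
y(p, J) = J²
z(A, s) = 4 + A³ (z(A, s) = A²*A + 4 = A³ + 4 = 4 + A³)
(z(-8, -11) + 355)*H(20) = ((4 + (-8)³) + 355)*(4 - ⅑*20) = ((4 - 512) + 355)*(4 - 20/9) = (-508 + 355)*(16/9) = -153*16/9 = -272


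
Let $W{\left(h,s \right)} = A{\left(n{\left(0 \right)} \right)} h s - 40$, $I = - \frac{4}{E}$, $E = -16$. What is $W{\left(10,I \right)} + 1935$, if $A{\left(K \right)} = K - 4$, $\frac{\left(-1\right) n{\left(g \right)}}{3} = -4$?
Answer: $1915$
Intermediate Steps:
$n{\left(g \right)} = 12$ ($n{\left(g \right)} = \left(-3\right) \left(-4\right) = 12$)
$I = \frac{1}{4}$ ($I = - \frac{4}{-16} = \left(-4\right) \left(- \frac{1}{16}\right) = \frac{1}{4} \approx 0.25$)
$A{\left(K \right)} = -4 + K$
$W{\left(h,s \right)} = -40 + 8 h s$ ($W{\left(h,s \right)} = \left(-4 + 12\right) h s - 40 = 8 h s - 40 = -40 + 8 h s$)
$W{\left(10,I \right)} + 1935 = \left(-40 + 8 \cdot 10 \cdot \frac{1}{4}\right) + 1935 = \left(-40 + 20\right) + 1935 = -20 + 1935 = 1915$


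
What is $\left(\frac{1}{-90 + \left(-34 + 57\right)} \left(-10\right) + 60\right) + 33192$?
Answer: $\frac{2227894}{67} \approx 33252.0$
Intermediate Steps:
$\left(\frac{1}{-90 + \left(-34 + 57\right)} \left(-10\right) + 60\right) + 33192 = \left(\frac{1}{-90 + 23} \left(-10\right) + 60\right) + 33192 = \left(\frac{1}{-67} \left(-10\right) + 60\right) + 33192 = \left(\left(- \frac{1}{67}\right) \left(-10\right) + 60\right) + 33192 = \left(\frac{10}{67} + 60\right) + 33192 = \frac{4030}{67} + 33192 = \frac{2227894}{67}$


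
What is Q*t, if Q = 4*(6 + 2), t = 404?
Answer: 12928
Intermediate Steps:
Q = 32 (Q = 4*8 = 32)
Q*t = 32*404 = 12928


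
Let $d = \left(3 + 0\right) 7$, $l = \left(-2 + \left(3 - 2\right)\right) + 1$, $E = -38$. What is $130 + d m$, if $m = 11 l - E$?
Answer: $928$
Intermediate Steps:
$l = 0$ ($l = \left(-2 + \left(3 - 2\right)\right) + 1 = \left(-2 + 1\right) + 1 = -1 + 1 = 0$)
$d = 21$ ($d = 3 \cdot 7 = 21$)
$m = 38$ ($m = 11 \cdot 0 - -38 = 0 + 38 = 38$)
$130 + d m = 130 + 21 \cdot 38 = 130 + 798 = 928$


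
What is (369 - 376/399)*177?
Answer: 8664445/133 ≈ 65146.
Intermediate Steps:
(369 - 376/399)*177 = (146855/399)*177 = 8664445/133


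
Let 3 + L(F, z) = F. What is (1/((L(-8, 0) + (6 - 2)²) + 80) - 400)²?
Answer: 1155932001/7225 ≈ 1.5999e+5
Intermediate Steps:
L(F, z) = -3 + F
(1/((L(-8, 0) + (6 - 2)²) + 80) - 400)² = (1/(((-3 - 8) + (6 - 2)²) + 80) - 400)² = (1/((-11 + 4²) + 80) - 400)² = (1/((-11 + 16) + 80) - 400)² = (1/(5 + 80) - 400)² = (1/85 - 400)² = (-33999/85)² = 1155932001/7225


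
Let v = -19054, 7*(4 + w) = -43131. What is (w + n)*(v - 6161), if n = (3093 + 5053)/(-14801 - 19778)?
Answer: 37632179272845/242053 ≈ 1.5547e+8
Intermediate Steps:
w = -43159/7 (w = -4 + (⅐)*(-43131) = -4 - 43131/7 = -43159/7 ≈ -6165.6)
n = -8146/34579 (n = 8146/(-34579) = 8146*(-1/34579) = -8146/34579 ≈ -0.23558)
(w + n)*(v - 6161) = (-43159/7 - 8146/34579)*(-19054 - 6161) = -1492452083/242053*(-25215) = 37632179272845/242053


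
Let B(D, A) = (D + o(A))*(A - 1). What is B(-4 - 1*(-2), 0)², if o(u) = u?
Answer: 4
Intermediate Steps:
B(D, A) = (-1 + A)*(A + D) (B(D, A) = (D + A)*(A - 1) = (A + D)*(-1 + A) = (-1 + A)*(A + D))
B(-4 - 1*(-2), 0)² = (0² - 1*0 - (-4 - 1*(-2)) + 0*(-4 - 1*(-2)))² = (0 + 0 - (-4 + 2) + 0*(-4 + 2))² = (0 + 0 - 1*(-2) + 0*(-2))² = (0 + 0 + 2 + 0)² = 2² = 4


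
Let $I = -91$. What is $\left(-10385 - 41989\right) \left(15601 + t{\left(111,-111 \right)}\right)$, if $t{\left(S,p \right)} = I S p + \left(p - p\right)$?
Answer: $-59539391688$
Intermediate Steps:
$t{\left(S,p \right)} = - 91 S p$ ($t{\left(S,p \right)} = - 91 S p + \left(p - p\right) = - 91 S p + 0 = - 91 S p$)
$\left(-10385 - 41989\right) \left(15601 + t{\left(111,-111 \right)}\right) = \left(-10385 - 41989\right) \left(15601 - 10101 \left(-111\right)\right) = - 52374 \left(15601 + 1121211\right) = \left(-52374\right) 1136812 = -59539391688$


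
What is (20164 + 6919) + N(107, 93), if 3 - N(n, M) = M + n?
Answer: 26886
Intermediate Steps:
N(n, M) = 3 - M - n (N(n, M) = 3 - (M + n) = 3 + (-M - n) = 3 - M - n)
(20164 + 6919) + N(107, 93) = (20164 + 6919) + (3 - 1*93 - 1*107) = 27083 + (3 - 93 - 107) = 27083 - 197 = 26886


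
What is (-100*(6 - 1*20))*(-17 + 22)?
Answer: 7000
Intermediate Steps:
(-100*(6 - 1*20))*(-17 + 22) = -100*(6 - 20)*5 = -100*(-14)*5 = 1400*5 = 7000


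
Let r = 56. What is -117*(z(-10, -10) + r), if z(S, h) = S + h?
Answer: -4212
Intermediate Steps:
-117*(z(-10, -10) + r) = -117*((-10 - 10) + 56) = -117*(-20 + 56) = -117*36 = -4212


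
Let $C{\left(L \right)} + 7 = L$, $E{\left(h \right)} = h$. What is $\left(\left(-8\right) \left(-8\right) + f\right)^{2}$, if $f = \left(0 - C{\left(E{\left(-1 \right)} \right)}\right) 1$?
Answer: $5184$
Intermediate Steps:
$C{\left(L \right)} = -7 + L$
$f = 8$ ($f = \left(0 - \left(-7 - 1\right)\right) 1 = \left(0 - -8\right) 1 = \left(0 + 8\right) 1 = 8 \cdot 1 = 8$)
$\left(\left(-8\right) \left(-8\right) + f\right)^{2} = \left(\left(-8\right) \left(-8\right) + 8\right)^{2} = \left(64 + 8\right)^{2} = 72^{2} = 5184$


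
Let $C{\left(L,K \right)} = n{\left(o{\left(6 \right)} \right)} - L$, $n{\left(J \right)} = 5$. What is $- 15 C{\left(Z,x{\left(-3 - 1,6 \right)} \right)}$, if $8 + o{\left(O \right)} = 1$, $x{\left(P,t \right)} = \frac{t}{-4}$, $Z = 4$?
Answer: $-15$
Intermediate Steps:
$x{\left(P,t \right)} = - \frac{t}{4}$ ($x{\left(P,t \right)} = t \left(- \frac{1}{4}\right) = - \frac{t}{4}$)
$o{\left(O \right)} = -7$ ($o{\left(O \right)} = -8 + 1 = -7$)
$C{\left(L,K \right)} = 5 - L$
$- 15 C{\left(Z,x{\left(-3 - 1,6 \right)} \right)} = - 15 \left(5 - 4\right) = \left(-15\right) 1 = -15$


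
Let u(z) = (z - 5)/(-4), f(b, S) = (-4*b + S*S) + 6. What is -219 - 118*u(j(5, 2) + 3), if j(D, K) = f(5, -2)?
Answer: -573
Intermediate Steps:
f(b, S) = 6 + S² - 4*b (f(b, S) = (-4*b + S²) + 6 = (S² - 4*b) + 6 = 6 + S² - 4*b)
j(D, K) = -10 (j(D, K) = 6 + (-2)² - 4*5 = 6 + 4 - 20 = -10)
u(z) = 5/4 - z/4 (u(z) = (-5 + z)*(-¼) = 5/4 - z/4)
-219 - 118*u(j(5, 2) + 3) = -219 - 118*(5/4 - (-10 + 3)/4) = -219 - 118*(5/4 - ¼*(-7)) = -219 - 118*(5/4 + 7/4) = -219 - 118*3 = -219 - 354 = -573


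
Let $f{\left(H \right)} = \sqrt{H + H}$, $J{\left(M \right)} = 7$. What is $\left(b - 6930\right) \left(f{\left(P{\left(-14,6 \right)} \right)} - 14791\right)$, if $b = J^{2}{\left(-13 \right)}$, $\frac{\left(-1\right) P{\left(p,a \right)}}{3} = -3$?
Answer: $101776871 - 20643 \sqrt{2} \approx 1.0175 \cdot 10^{8}$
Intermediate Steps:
$P{\left(p,a \right)} = 9$ ($P{\left(p,a \right)} = \left(-3\right) \left(-3\right) = 9$)
$b = 49$ ($b = 7^{2} = 49$)
$f{\left(H \right)} = \sqrt{2} \sqrt{H}$ ($f{\left(H \right)} = \sqrt{2 H} = \sqrt{2} \sqrt{H}$)
$\left(b - 6930\right) \left(f{\left(P{\left(-14,6 \right)} \right)} - 14791\right) = \left(49 - 6930\right) \left(\sqrt{2} \sqrt{9} - 14791\right) = \left(49 - 6930\right) \left(\sqrt{2} \cdot 3 - 14791\right) = \left(49 - 6930\right) \left(3 \sqrt{2} - 14791\right) = - 6881 \left(-14791 + 3 \sqrt{2}\right) = 101776871 - 20643 \sqrt{2}$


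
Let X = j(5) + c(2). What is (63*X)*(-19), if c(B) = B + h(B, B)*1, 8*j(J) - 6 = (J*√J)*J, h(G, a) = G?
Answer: -22743/4 - 29925*√5/8 ≈ -14050.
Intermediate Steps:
j(J) = ¾ + J^(5/2)/8 (j(J) = ¾ + ((J*√J)*J)/8 = ¾ + (J^(3/2)*J)/8 = ¾ + J^(5/2)/8)
c(B) = 2*B (c(B) = B + B*1 = B + B = 2*B)
X = 19/4 + 25*√5/8 (X = (¾ + 5^(5/2)/8) + 2*2 = (¾ + (25*√5)/8) + 4 = (¾ + 25*√5/8) + 4 = 19/4 + 25*√5/8 ≈ 11.738)
(63*X)*(-19) = (63*(19/4 + 25*√5/8))*(-19) = (1197/4 + 1575*√5/8)*(-19) = -22743/4 - 29925*√5/8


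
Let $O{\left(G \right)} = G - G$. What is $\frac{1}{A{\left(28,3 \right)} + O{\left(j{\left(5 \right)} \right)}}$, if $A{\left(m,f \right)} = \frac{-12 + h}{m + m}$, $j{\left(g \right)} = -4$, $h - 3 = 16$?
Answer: $8$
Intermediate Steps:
$h = 19$ ($h = 3 + 16 = 19$)
$A{\left(m,f \right)} = \frac{7}{2 m}$ ($A{\left(m,f \right)} = \frac{-12 + 19}{m + m} = \frac{7}{2 m}$)
$O{\left(G \right)} = 0$
$\frac{1}{A{\left(28,3 \right)} + O{\left(j{\left(5 \right)} \right)}} = \frac{1}{\frac{7}{2 \cdot 28} + 0} = \frac{1}{\frac{7}{2} \cdot \frac{1}{28} + 0} = \frac{1}{\frac{1}{8} + 0} = \frac{1}{\frac{1}{8}} = 8$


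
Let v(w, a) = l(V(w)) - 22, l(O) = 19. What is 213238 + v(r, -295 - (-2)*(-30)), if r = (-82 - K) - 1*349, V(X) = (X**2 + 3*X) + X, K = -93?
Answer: 213235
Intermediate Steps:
V(X) = X**2 + 4*X
r = -338 (r = (-82 - 1*(-93)) - 1*349 = (-82 + 93) - 349 = 11 - 349 = -338)
v(w, a) = -3 (v(w, a) = 19 - 22 = -3)
213238 + v(r, -295 - (-2)*(-30)) = 213238 - 3 = 213235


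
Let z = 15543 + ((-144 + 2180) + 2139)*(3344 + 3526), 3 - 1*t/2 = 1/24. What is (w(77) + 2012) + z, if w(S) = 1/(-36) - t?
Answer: 516596383/18 ≈ 2.8700e+7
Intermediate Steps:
t = 71/12 (t = 6 - 2/24 = 6 - 2*1/24 = 6 - 1/12 = 71/12 ≈ 5.9167)
w(S) = -107/18 (w(S) = 1/(-36) - 1*71/12 = -1/36 - 71/12 = -107/18)
z = 28697793 (z = 15543 + (2036 + 2139)*6870 = 15543 + 4175*6870 = 15543 + 28682250 = 28697793)
(w(77) + 2012) + z = (-107/18 + 2012) + 28697793 = 36109/18 + 28697793 = 516596383/18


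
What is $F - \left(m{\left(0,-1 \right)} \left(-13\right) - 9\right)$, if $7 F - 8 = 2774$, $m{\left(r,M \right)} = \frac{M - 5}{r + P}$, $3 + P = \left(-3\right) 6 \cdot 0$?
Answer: $\frac{3027}{7} \approx 432.43$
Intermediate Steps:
$P = -3$ ($P = -3 + \left(-3\right) 6 \cdot 0 = -3 - 0 = -3 + 0 = -3$)
$m{\left(r,M \right)} = \frac{-5 + M}{-3 + r}$ ($m{\left(r,M \right)} = \frac{M - 5}{r - 3} = \frac{-5 + M}{-3 + r}$)
$F = \frac{2782}{7}$ ($F = \frac{8}{7} + \frac{1}{7} \cdot 2774 = \frac{8}{7} + \frac{2774}{7} = \frac{2782}{7} \approx 397.43$)
$F - \left(m{\left(0,-1 \right)} \left(-13\right) - 9\right) = \frac{2782}{7} - \left(\frac{-5 - 1}{-3 + 0} \left(-13\right) - 9\right) = \frac{2782}{7} - \left(\frac{1}{-3} \left(-6\right) \left(-13\right) - 9\right) = \frac{2782}{7} - \left(\left(- \frac{1}{3}\right) \left(-6\right) \left(-13\right) - 9\right) = \frac{2782}{7} - \left(2 \left(-13\right) - 9\right) = \frac{2782}{7} - \left(-26 - 9\right) = \frac{2782}{7} - -35 = \frac{2782}{7} + 35 = \frac{3027}{7}$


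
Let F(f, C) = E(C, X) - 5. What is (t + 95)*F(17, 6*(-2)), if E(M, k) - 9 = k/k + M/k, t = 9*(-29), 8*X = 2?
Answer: 7138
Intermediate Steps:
X = 1/4 (X = (1/8)*2 = 1/4 ≈ 0.25000)
t = -261
E(M, k) = 10 + M/k (E(M, k) = 9 + (k/k + M/k) = 9 + (1 + M/k) = 10 + M/k)
F(f, C) = 5 + 4*C (F(f, C) = (10 + C/(1/4)) - 5 = (10 + C*4) - 5 = (10 + 4*C) - 5 = 5 + 4*C)
(t + 95)*F(17, 6*(-2)) = (-261 + 95)*(5 + 4*(6*(-2))) = -166*(5 + 4*(-12)) = -166*(5 - 48) = -166*(-43) = 7138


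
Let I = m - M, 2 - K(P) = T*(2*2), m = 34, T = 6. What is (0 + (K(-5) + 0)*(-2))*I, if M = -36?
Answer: 3080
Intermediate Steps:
K(P) = -22 (K(P) = 2 - 6*2*2 = 2 - 6*4 = 2 - 1*24 = 2 - 24 = -22)
I = 70 (I = 34 - 1*(-36) = 34 + 36 = 70)
(0 + (K(-5) + 0)*(-2))*I = (0 + (-22 + 0)*(-2))*70 = (0 - 22*(-2))*70 = (0 + 44)*70 = 44*70 = 3080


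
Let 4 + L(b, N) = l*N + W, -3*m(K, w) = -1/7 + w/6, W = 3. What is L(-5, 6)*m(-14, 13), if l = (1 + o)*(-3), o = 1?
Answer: 3145/126 ≈ 24.960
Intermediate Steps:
m(K, w) = 1/21 - w/18 (m(K, w) = -(-1/7 + w/6)/3 = -(-1*⅐ + w*(⅙))/3 = -(-⅐ + w/6)/3 = 1/21 - w/18)
l = -6 (l = (1 + 1)*(-3) = 2*(-3) = -6)
L(b, N) = -1 - 6*N (L(b, N) = -4 + (-6*N + 3) = -4 + (3 - 6*N) = -1 - 6*N)
L(-5, 6)*m(-14, 13) = (-1 - 6*6)*(1/21 - 1/18*13) = (-1 - 36)*(1/21 - 13/18) = -37*(-85/126) = 3145/126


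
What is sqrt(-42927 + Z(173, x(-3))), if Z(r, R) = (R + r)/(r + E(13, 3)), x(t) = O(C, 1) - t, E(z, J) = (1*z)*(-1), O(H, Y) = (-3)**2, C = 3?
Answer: I*sqrt(2747254)/8 ≈ 207.19*I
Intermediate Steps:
O(H, Y) = 9
E(z, J) = -z (E(z, J) = z*(-1) = -z)
x(t) = 9 - t
Z(r, R) = (R + r)/(-13 + r) (Z(r, R) = (R + r)/(r - 1*13) = (R + r)/(r - 13) = (R + r)/(-13 + r))
sqrt(-42927 + Z(173, x(-3))) = sqrt(-42927 + ((9 - 1*(-3)) + 173)/(-13 + 173)) = sqrt(-42927 + ((9 + 3) + 173)/160) = sqrt(-42927 + (12 + 173)/160) = sqrt(-42927 + (1/160)*185) = sqrt(-42927 + 37/32) = sqrt(-1373627/32) = I*sqrt(2747254)/8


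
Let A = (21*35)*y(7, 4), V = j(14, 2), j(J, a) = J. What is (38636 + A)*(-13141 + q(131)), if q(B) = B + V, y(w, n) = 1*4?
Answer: -540321696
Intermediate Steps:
V = 14
y(w, n) = 4
q(B) = 14 + B (q(B) = B + 14 = 14 + B)
A = 2940 (A = (21*35)*4 = 735*4 = 2940)
(38636 + A)*(-13141 + q(131)) = (38636 + 2940)*(-13141 + (14 + 131)) = 41576*(-13141 + 145) = 41576*(-12996) = -540321696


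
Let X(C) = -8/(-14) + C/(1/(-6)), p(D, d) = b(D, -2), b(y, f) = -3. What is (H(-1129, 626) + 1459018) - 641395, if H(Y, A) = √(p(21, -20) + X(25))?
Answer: 817623 + I*√7469/7 ≈ 8.1762e+5 + 12.346*I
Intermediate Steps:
p(D, d) = -3
X(C) = 4/7 - 6*C (X(C) = -8*(-1/14) + C/(-⅙) = 4/7 + C*(-6) = 4/7 - 6*C)
H(Y, A) = I*√7469/7 (H(Y, A) = √(-3 + (4/7 - 6*25)) = √(-3 + (4/7 - 150)) = √(-3 - 1046/7) = √(-1067/7) = I*√7469/7)
(H(-1129, 626) + 1459018) - 641395 = (I*√7469/7 + 1459018) - 641395 = (1459018 + I*√7469/7) - 641395 = 817623 + I*√7469/7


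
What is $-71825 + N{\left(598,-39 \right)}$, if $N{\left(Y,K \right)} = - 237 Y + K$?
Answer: $-213590$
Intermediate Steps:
$N{\left(Y,K \right)} = K - 237 Y$
$-71825 + N{\left(598,-39 \right)} = -71825 - 141765 = -213590$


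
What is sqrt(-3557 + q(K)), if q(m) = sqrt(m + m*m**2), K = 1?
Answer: sqrt(-3557 + sqrt(2)) ≈ 59.629*I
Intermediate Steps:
q(m) = sqrt(m + m**3)
sqrt(-3557 + q(K)) = sqrt(-3557 + sqrt(1 + 1**3)) = sqrt(-3557 + sqrt(1 + 1)) = sqrt(-3557 + sqrt(2))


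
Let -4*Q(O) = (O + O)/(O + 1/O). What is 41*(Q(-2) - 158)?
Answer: -32472/5 ≈ -6494.4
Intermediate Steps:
Q(O) = -O/(2*(O + 1/O)) (Q(O) = -(O + O)/(4*(O + 1/O)) = -2*O/(4*(O + 1/O)) = -O/(2*(O + 1/O)))
41*(Q(-2) - 158) = 41*(-1*(-2)²/(2 + 2*(-2)²) - 158) = 41*(-1*4/(2 + 2*4) - 158) = 41*(-1*4/(2 + 8) - 158) = 41*(-1*4/10 - 158) = 41*(-1*4*⅒ - 158) = 41*(-⅖ - 158) = 41*(-792/5) = -32472/5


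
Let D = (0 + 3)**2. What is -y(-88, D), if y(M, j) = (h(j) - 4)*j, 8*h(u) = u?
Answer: 207/8 ≈ 25.875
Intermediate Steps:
h(u) = u/8
D = 9 (D = 3**2 = 9)
y(M, j) = j*(-4 + j/8) (y(M, j) = (j/8 - 4)*j = (-4 + j/8)*j = j*(-4 + j/8))
-y(-88, D) = -9*(-32 + 9)/8 = -9*(-23)/8 = -1*(-207/8) = 207/8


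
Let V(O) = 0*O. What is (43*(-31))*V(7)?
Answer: 0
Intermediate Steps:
V(O) = 0
(43*(-31))*V(7) = (43*(-31))*0 = -1333*0 = 0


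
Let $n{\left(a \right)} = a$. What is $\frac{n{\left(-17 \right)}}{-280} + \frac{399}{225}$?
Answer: $\frac{7703}{4200} \approx 1.834$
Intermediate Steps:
$\frac{n{\left(-17 \right)}}{-280} + \frac{399}{225} = - \frac{17}{-280} + \frac{399}{225} = \left(-17\right) \left(- \frac{1}{280}\right) + 399 \cdot \frac{1}{225} = \frac{17}{280} + \frac{133}{75} = \frac{7703}{4200}$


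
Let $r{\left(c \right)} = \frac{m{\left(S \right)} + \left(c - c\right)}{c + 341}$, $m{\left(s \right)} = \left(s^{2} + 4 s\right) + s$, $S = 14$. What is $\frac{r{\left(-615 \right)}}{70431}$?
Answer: $- \frac{133}{9649047} \approx -1.3784 \cdot 10^{-5}$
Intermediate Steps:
$m{\left(s \right)} = s^{2} + 5 s$
$r{\left(c \right)} = \frac{266}{341 + c}$ ($r{\left(c \right)} = \frac{14 \left(5 + 14\right) + \left(c - c\right)}{c + 341} = \frac{14 \cdot 19 + 0}{341 + c} = \frac{266 + 0}{341 + c} = \frac{266}{341 + c}$)
$\frac{r{\left(-615 \right)}}{70431} = \frac{266 \frac{1}{341 - 615}}{70431} = \frac{266}{-274} \cdot \frac{1}{70431} = 266 \left(- \frac{1}{274}\right) \frac{1}{70431} = \left(- \frac{133}{137}\right) \frac{1}{70431} = - \frac{133}{9649047}$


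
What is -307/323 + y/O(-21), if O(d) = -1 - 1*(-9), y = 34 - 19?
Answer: 2389/2584 ≈ 0.92454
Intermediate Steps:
y = 15
O(d) = 8 (O(d) = -1 + 9 = 8)
-307/323 + y/O(-21) = -307/323 + 15/8 = 2389/2584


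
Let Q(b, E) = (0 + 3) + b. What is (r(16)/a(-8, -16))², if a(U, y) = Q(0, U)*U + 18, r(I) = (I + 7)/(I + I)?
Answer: 529/36864 ≈ 0.014350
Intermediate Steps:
Q(b, E) = 3 + b
r(I) = (7 + I)/(2*I) (r(I) = (7 + I)/((2*I)) = (7 + I)*(1/(2*I)) = (7 + I)/(2*I))
a(U, y) = 18 + 3*U (a(U, y) = (3 + 0)*U + 18 = 3*U + 18 = 18 + 3*U)
(r(16)/a(-8, -16))² = (((½)*(7 + 16)/16)/(18 + 3*(-8)))² = (((½)*(1/16)*23)/(18 - 24))² = ((23/32)/(-6))² = ((23/32)*(-⅙))² = (-23/192)² = 529/36864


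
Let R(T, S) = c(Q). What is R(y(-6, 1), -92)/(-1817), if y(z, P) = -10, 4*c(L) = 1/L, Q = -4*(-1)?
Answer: -1/29072 ≈ -3.4397e-5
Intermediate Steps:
Q = 4
c(L) = 1/(4*L)
R(T, S) = 1/16 (R(T, S) = (1/4)/4 = (1/4)*(1/4) = 1/16)
R(y(-6, 1), -92)/(-1817) = (1/16)/(-1817) = (1/16)*(-1/1817) = -1/29072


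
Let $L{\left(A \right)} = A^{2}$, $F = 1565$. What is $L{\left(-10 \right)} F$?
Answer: $156500$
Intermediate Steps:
$L{\left(-10 \right)} F = \left(-10\right)^{2} \cdot 1565 = 100 \cdot 1565 = 156500$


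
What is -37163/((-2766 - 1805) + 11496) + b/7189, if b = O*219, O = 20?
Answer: -236833307/49783825 ≈ -4.7572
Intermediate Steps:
b = 4380 (b = 20*219 = 4380)
-37163/((-2766 - 1805) + 11496) + b/7189 = -37163/((-2766 - 1805) + 11496) + 4380/7189 = -37163/(-4571 + 11496) + 4380*(1/7189) = -37163/6925 + 4380/7189 = -236833307/49783825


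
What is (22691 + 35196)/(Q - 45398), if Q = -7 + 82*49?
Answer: -57887/41387 ≈ -1.3987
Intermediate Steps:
Q = 4011 (Q = -7 + 4018 = 4011)
(22691 + 35196)/(Q - 45398) = (22691 + 35196)/(4011 - 45398) = 57887/(-41387) = 57887*(-1/41387) = -57887/41387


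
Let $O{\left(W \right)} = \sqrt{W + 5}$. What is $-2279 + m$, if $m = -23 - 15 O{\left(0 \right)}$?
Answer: $-2302 - 15 \sqrt{5} \approx -2335.5$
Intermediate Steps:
$O{\left(W \right)} = \sqrt{5 + W}$
$m = -23 - 15 \sqrt{5}$ ($m = -23 - 15 \sqrt{5 + 0} = -23 - 15 \sqrt{5} \approx -56.541$)
$-2279 + m = -2279 - \left(23 + 15 \sqrt{5}\right) = -2302 - 15 \sqrt{5}$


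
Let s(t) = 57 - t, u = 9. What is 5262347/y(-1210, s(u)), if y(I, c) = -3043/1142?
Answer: -6009600274/3043 ≈ -1.9749e+6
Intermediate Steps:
y(I, c) = -3043/1142 (y(I, c) = -3043*1/1142 = -3043/1142)
5262347/y(-1210, s(u)) = 5262347/(-3043/1142) = 5262347*(-1142/3043) = -6009600274/3043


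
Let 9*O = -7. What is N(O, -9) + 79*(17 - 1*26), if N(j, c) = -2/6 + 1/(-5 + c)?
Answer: -29879/42 ≈ -711.40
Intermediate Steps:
O = -7/9 (O = (1/9)*(-7) = -7/9 ≈ -0.77778)
N(j, c) = -1/3 + 1/(-5 + c) (N(j, c) = -2*1/6 + 1/(-5 + c) = -1/3 + 1/(-5 + c))
N(O, -9) + 79*(17 - 1*26) = (8 - 1*(-9))/(3*(-5 - 9)) + 79*(17 - 1*26) = (1/3)*(8 + 9)/(-14) + 79*(17 - 26) = (1/3)*(-1/14)*17 + 79*(-9) = -17/42 - 711 = -29879/42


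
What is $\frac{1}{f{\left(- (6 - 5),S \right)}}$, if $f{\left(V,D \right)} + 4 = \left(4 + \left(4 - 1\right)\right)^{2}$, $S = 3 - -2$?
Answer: $\frac{1}{45} \approx 0.022222$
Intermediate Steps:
$S = 5$ ($S = 3 + 2 = 5$)
$f{\left(V,D \right)} = 45$ ($f{\left(V,D \right)} = -4 + \left(4 + \left(4 - 1\right)\right)^{2} = -4 + \left(4 + 3\right)^{2} = -4 + 7^{2} = -4 + 49 = 45$)
$\frac{1}{f{\left(- (6 - 5),S \right)}} = \frac{1}{45}$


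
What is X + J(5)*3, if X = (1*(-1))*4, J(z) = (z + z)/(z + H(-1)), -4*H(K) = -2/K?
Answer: 8/3 ≈ 2.6667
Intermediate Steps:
H(K) = 1/(2*K) (H(K) = -(-1)/(2*K) = 1/(2*K))
J(z) = 2*z/(-½ + z) (J(z) = (z + z)/(z + (½)/(-1)) = (2*z)/(z + (½)*(-1)) = (2*z)/(z - ½) = (2*z)/(-½ + z) = 2*z/(-½ + z))
X = -4 (X = -1*4 = -4)
X + J(5)*3 = -4 + (4*5/(-1 + 2*5))*3 = -4 + (4*5/(-1 + 10))*3 = -4 + (4*5/9)*3 = -4 + (4*5*(⅑))*3 = -4 + (20/9)*3 = -4 + 20/3 = 8/3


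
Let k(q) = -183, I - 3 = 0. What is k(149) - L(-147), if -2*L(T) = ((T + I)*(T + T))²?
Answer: 896168265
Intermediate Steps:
I = 3 (I = 3 + 0 = 3)
L(T) = -2*T²*(3 + T)² (L(T) = -(T + 3)²*(T + T)²/2 = -4*T²*(3 + T)²/2 = -2*T²*(3 + T)²)
k(149) - L(-147) = -183 - (-2)*(-147)²*(3 - 147)² = -183 - (-2)*21609*(-144)² = -183 - (-2)*21609*20736 = -183 - 1*(-896168448) = -183 + 896168448 = 896168265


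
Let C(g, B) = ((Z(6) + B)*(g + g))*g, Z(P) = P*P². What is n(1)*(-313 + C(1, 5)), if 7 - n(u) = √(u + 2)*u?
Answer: 903 - 129*√3 ≈ 679.57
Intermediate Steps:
Z(P) = P³
C(g, B) = 2*g²*(216 + B) (C(g, B) = ((6³ + B)*(g + g))*g = ((216 + B)*(2*g))*g = (2*g*(216 + B))*g = 2*g²*(216 + B))
n(u) = 7 - u*√(2 + u) (n(u) = 7 - √(u + 2)*u = 7 - √(2 + u)*u = 7 - u*√(2 + u))
n(1)*(-313 + C(1, 5)) = (7 - 1*1*√(2 + 1))*(-313 + 2*1²*(216 + 5)) = (7 - 1*1*√3)*(-313 + 2*1*221) = (7 - √3)*(-313 + 442) = (7 - √3)*129 = 903 - 129*√3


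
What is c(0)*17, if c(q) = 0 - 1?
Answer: -17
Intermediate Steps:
c(q) = -1
c(0)*17 = -1*17 = -17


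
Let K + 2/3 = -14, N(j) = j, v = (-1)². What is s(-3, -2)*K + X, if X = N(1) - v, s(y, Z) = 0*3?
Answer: 0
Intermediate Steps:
v = 1
s(y, Z) = 0
X = 0 (X = 1 - 1*1 = 1 - 1 = 0)
K = -44/3 (K = -⅔ - 14 = -44/3 ≈ -14.667)
s(-3, -2)*K + X = 0*(-44/3) + 0 = 0 + 0 = 0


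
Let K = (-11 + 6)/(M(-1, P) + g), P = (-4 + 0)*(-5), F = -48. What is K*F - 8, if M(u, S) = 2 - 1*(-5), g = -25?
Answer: -64/3 ≈ -21.333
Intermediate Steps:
P = 20 (P = -4*(-5) = 20)
M(u, S) = 7 (M(u, S) = 2 + 5 = 7)
K = 5/18 (K = (-11 + 6)/(7 - 25) = -5/(-18) = -5*(-1/18) = 5/18 ≈ 0.27778)
K*F - 8 = (5/18)*(-48) - 8 = -40/3 - 8 = -64/3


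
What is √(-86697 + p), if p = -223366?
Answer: I*√310063 ≈ 556.83*I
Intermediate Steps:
√(-86697 + p) = √(-86697 - 223366) = √(-310063) = I*√310063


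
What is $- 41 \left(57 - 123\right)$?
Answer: $2706$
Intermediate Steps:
$- 41 \left(57 - 123\right) = \left(-41\right) \left(-66\right) = 2706$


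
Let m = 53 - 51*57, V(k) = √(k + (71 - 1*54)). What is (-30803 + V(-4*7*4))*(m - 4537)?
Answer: 227664973 - 7391*I*√95 ≈ 2.2766e+8 - 72039.0*I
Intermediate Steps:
V(k) = √(17 + k) (V(k) = √(k + (71 - 54)) = √(k + 17) = √(17 + k))
m = -2854 (m = 53 - 2907 = -2854)
(-30803 + V(-4*7*4))*(m - 4537) = (-30803 + √(17 - 4*7*4))*(-2854 - 4537) = (-30803 + √(17 - 28*4))*(-7391) = (-30803 + √(17 - 112))*(-7391) = (-30803 + √(-95))*(-7391) = (-30803 + I*√95)*(-7391) = 227664973 - 7391*I*√95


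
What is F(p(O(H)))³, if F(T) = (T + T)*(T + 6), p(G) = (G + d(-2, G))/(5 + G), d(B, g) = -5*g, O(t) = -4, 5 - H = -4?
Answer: 348913664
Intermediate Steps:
H = 9 (H = 5 - 1*(-4) = 5 + 4 = 9)
p(G) = -4*G/(5 + G) (p(G) = (G - 5*G)/(5 + G) = (-4*G)/(5 + G) = -4*G/(5 + G))
F(T) = 2*T*(6 + T) (F(T) = (2*T)*(6 + T) = 2*T*(6 + T))
F(p(O(H)))³ = (2*(-4*(-4)/(5 - 4))*(6 - 4*(-4)/(5 - 4)))³ = (2*(-4*(-4)/1)*(6 - 4*(-4)/1))³ = (2*(-4*(-4)*1)*(6 - 4*(-4)*1))³ = (2*16*(6 + 16))³ = (2*16*22)³ = 704³ = 348913664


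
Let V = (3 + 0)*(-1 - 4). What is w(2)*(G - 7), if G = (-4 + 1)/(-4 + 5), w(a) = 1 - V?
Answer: -160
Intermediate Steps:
V = -15 (V = 3*(-5) = -15)
w(a) = 16 (w(a) = 1 - 1*(-15) = 1 + 15 = 16)
G = -3 (G = -3/1 = -3*1 = -3)
w(2)*(G - 7) = 16*(-3 - 7) = 16*(-10) = -160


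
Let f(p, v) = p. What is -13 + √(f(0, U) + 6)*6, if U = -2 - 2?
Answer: -13 + 6*√6 ≈ 1.6969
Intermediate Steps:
U = -4
-13 + √(f(0, U) + 6)*6 = -13 + √(0 + 6)*6 = -13 + √6*6 = -13 + 6*√6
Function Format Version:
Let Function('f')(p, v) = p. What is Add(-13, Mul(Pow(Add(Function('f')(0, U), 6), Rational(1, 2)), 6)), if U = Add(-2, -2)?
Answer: Add(-13, Mul(6, Pow(6, Rational(1, 2)))) ≈ 1.6969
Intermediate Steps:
U = -4
Add(-13, Mul(Pow(Add(Function('f')(0, U), 6), Rational(1, 2)), 6)) = Add(-13, Mul(Pow(Add(0, 6), Rational(1, 2)), 6)) = Add(-13, Mul(Pow(6, Rational(1, 2)), 6)) = Add(-13, Mul(6, Pow(6, Rational(1, 2))))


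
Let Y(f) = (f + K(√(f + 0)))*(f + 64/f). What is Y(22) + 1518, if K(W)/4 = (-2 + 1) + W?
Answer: 21630/11 + 1096*√22/11 ≈ 2433.7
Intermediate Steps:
K(W) = -4 + 4*W (K(W) = 4*((-2 + 1) + W) = 4*(-1 + W) = -4 + 4*W)
Y(f) = (f + 64/f)*(-4 + f + 4*√f) (Y(f) = (f + (-4 + 4*√(f + 0)))*(f + 64/f) = (f + (-4 + 4*√f))*(f + 64/f) = (-4 + f + 4*√f)*(f + 64/f) = (f + 64/f)*(-4 + f + 4*√f))
Y(22) + 1518 = (64 + 22² - 256/22 - 4*22 + 4*22^(3/2) + 256/√22) + 1518 = (64 + 484 - 256*1/22 - 88 + 4*(22*√22) + 256*(√22/22)) + 1518 = (64 + 484 - 128/11 - 88 + 88*√22 + 128*√22/11) + 1518 = (4932/11 + 1096*√22/11) + 1518 = 21630/11 + 1096*√22/11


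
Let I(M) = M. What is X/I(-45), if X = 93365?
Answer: -18673/9 ≈ -2074.8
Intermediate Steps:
X/I(-45) = 93365/(-45) = 93365*(-1/45) = -18673/9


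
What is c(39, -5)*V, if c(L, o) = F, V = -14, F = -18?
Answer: 252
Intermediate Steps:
c(L, o) = -18
c(39, -5)*V = -18*(-14) = 252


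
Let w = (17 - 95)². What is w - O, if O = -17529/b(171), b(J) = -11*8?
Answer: 517863/88 ≈ 5884.8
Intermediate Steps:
b(J) = -88
w = 6084 (w = (-78)² = 6084)
O = 17529/88 (O = -17529/(-88) = -17529*(-1/88) = 17529/88 ≈ 199.19)
w - O = 6084 - 1*17529/88 = 6084 - 17529/88 = 517863/88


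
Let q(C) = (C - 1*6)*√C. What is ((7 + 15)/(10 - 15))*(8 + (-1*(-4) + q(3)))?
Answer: -264/5 + 66*√3/5 ≈ -29.937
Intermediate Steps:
q(C) = √C*(-6 + C) (q(C) = (C - 6)*√C = (-6 + C)*√C = √C*(-6 + C))
((7 + 15)/(10 - 15))*(8 + (-1*(-4) + q(3))) = ((7 + 15)/(10 - 15))*(8 + (-1*(-4) + √3*(-6 + 3))) = (22/(-5))*(8 + (4 + √3*(-3))) = (22*(-⅕))*(8 + (4 - 3*√3)) = -22*(12 - 3*√3)/5 = -264/5 + 66*√3/5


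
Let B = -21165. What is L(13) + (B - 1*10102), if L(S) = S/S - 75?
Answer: -31341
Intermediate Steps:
L(S) = -74 (L(S) = 1 - 75 = -74)
L(13) + (B - 1*10102) = -74 + (-21165 - 1*10102) = -74 + (-21165 - 10102) = -74 - 31267 = -31341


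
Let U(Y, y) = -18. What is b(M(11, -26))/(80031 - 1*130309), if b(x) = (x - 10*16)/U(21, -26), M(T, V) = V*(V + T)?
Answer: 5/19674 ≈ 0.00025414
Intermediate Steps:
M(T, V) = V*(T + V)
b(x) = 80/9 - x/18 (b(x) = (x - 10*16)/(-18) = (x - 160)*(-1/18) = (-160 + x)*(-1/18) = 80/9 - x/18)
b(M(11, -26))/(80031 - 1*130309) = (80/9 - (-13)*(11 - 26)/9)/(80031 - 1*130309) = (80/9 - (-13)*(-15)/9)/(80031 - 130309) = (80/9 - 1/18*390)/(-50278) = (80/9 - 65/3)*(-1/50278) = -115/9*(-1/50278) = 5/19674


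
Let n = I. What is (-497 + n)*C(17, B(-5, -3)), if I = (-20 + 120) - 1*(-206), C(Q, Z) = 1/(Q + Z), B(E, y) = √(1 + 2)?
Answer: -3247/286 + 191*√3/286 ≈ -10.196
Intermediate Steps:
B(E, y) = √3
I = 306 (I = 100 + 206 = 306)
n = 306
(-497 + n)*C(17, B(-5, -3)) = (-497 + 306)/(17 + √3) = -191/(17 + √3)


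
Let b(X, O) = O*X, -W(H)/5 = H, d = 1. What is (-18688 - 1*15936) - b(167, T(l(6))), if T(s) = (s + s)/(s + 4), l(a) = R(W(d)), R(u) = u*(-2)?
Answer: -244038/7 ≈ -34863.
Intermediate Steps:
W(H) = -5*H
R(u) = -2*u
l(a) = 10 (l(a) = -(-10) = -2*(-5) = 10)
T(s) = 2*s/(4 + s) (T(s) = (2*s)/(4 + s) = 2*s/(4 + s))
(-18688 - 1*15936) - b(167, T(l(6))) = (-18688 - 1*15936) - 2*10/(4 + 10)*167 = (-18688 - 15936) - 2*10/14*167 = -34624 - 2*10*(1/14)*167 = -34624 - 10*167/7 = -34624 - 1*1670/7 = -34624 - 1670/7 = -244038/7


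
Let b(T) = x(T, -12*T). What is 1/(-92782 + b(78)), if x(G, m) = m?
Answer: -1/93718 ≈ -1.0670e-5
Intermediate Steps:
b(T) = -12*T
1/(-92782 + b(78)) = 1/(-92782 - 12*78) = 1/(-92782 - 936) = 1/(-93718) = -1/93718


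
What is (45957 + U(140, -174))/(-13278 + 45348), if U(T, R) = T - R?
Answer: 46271/32070 ≈ 1.4428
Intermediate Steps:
(45957 + U(140, -174))/(-13278 + 45348) = (45957 + (140 - 1*(-174)))/(-13278 + 45348) = (45957 + (140 + 174))/32070 = (45957 + 314)*(1/32070) = 46271*(1/32070) = 46271/32070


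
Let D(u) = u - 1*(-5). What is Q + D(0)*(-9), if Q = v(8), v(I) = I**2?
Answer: 19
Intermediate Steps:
D(u) = 5 + u (D(u) = u + 5 = 5 + u)
Q = 64 (Q = 8**2 = 64)
Q + D(0)*(-9) = 64 + (5 + 0)*(-9) = 64 + 5*(-9) = 64 - 45 = 19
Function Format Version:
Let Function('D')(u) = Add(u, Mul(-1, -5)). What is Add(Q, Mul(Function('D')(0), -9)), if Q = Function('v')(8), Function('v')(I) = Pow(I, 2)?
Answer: 19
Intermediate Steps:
Function('D')(u) = Add(5, u) (Function('D')(u) = Add(u, 5) = Add(5, u))
Q = 64 (Q = Pow(8, 2) = 64)
Add(Q, Mul(Function('D')(0), -9)) = Add(64, Mul(Add(5, 0), -9)) = Add(64, Mul(5, -9)) = Add(64, -45) = 19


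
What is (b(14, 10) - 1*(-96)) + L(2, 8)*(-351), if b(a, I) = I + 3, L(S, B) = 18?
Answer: -6209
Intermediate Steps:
b(a, I) = 3 + I
(b(14, 10) - 1*(-96)) + L(2, 8)*(-351) = ((3 + 10) - 1*(-96)) + 18*(-351) = (13 + 96) - 6318 = 109 - 6318 = -6209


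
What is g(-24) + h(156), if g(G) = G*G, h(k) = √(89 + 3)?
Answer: 576 + 2*√23 ≈ 585.59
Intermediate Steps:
h(k) = 2*√23 (h(k) = √92 = 2*√23)
g(G) = G²
g(-24) + h(156) = (-24)² + 2*√23 = 576 + 2*√23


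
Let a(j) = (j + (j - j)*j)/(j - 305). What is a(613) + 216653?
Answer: 66729737/308 ≈ 2.1666e+5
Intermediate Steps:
a(j) = j/(-305 + j) (a(j) = (j + 0*j)/(-305 + j) = (j + 0)/(-305 + j) = j/(-305 + j))
a(613) + 216653 = 613/(-305 + 613) + 216653 = 613/308 + 216653 = 66729737/308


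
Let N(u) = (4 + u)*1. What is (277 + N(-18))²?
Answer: 69169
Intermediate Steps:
N(u) = 4 + u
(277 + N(-18))² = (277 + (4 - 18))² = (277 - 14)² = 263² = 69169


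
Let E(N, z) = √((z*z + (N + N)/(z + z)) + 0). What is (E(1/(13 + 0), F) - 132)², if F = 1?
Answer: (1716 - √182)²/169 ≈ 17151.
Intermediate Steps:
E(N, z) = √(z² + N/z) (E(N, z) = √((z² + (2*N)/((2*z))) + 0) = √((z² + (2*N)*(1/(2*z))) + 0) = √((z² + N/z) + 0) = √(z² + N/z))
(E(1/(13 + 0), F) - 132)² = (√((1/(13 + 0) + 1³)/1) - 132)² = (√(1*(1/13 + 1)) - 132)² = (√(1*(14/13)) - 132)² = (√(14/13) - 132)² = (√182/13 - 132)² = (-132 + √182/13)²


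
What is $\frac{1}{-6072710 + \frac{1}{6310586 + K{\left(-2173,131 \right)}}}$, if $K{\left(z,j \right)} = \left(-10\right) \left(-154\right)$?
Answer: $- \frac{6312126}{38331710681459} \approx -1.6467 \cdot 10^{-7}$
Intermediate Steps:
$K{\left(z,j \right)} = 1540$
$\frac{1}{-6072710 + \frac{1}{6310586 + K{\left(-2173,131 \right)}}} = \frac{1}{-6072710 + \frac{1}{6310586 + 1540}} = \frac{1}{-6072710 + \frac{1}{6312126}} = \frac{1}{- \frac{38331710681459}{6312126}} = - \frac{6312126}{38331710681459}$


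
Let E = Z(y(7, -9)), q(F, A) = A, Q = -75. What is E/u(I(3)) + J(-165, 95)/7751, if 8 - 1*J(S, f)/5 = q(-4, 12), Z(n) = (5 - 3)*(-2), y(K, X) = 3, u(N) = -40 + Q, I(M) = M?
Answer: 1248/38755 ≈ 0.032202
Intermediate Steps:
u(N) = -115 (u(N) = -40 - 75 = -115)
Z(n) = -4 (Z(n) = 2*(-2) = -4)
J(S, f) = -20 (J(S, f) = 40 - 5*12 = 40 - 60 = -20)
E = -4
E/u(I(3)) + J(-165, 95)/7751 = -4/(-115) - 20/7751 = -4*(-1/115) - 20*1/7751 = 4/115 - 20/7751 = 1248/38755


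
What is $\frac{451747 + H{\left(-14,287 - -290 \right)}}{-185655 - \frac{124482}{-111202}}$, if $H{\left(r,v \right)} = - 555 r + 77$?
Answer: $- \frac{1419660333}{573474523} \approx -2.4755$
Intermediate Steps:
$H{\left(r,v \right)} = 77 - 555 r$
$\frac{451747 + H{\left(-14,287 - -290 \right)}}{-185655 - \frac{124482}{-111202}} = \frac{451747 + \left(77 - -7770\right)}{-185655 - \frac{124482}{-111202}} = \frac{451747 + \left(77 + 7770\right)}{-185655 - - \frac{62241}{55601}} = \frac{451747 + 7847}{-185655 + \frac{62241}{55601}} = \frac{459594}{- \frac{10322541414}{55601}} = 459594 \left(- \frac{55601}{10322541414}\right) = - \frac{1419660333}{573474523}$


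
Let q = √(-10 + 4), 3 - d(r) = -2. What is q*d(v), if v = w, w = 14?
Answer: 5*I*√6 ≈ 12.247*I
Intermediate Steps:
v = 14
d(r) = 5 (d(r) = 3 - 1*(-2) = 3 + 2 = 5)
q = I*√6 (q = √(-6) = I*√6 ≈ 2.4495*I)
q*d(v) = (I*√6)*5 = 5*I*√6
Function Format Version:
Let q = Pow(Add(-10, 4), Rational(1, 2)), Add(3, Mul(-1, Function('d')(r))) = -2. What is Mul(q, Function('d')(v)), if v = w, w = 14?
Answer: Mul(5, I, Pow(6, Rational(1, 2))) ≈ Mul(12.247, I)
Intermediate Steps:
v = 14
Function('d')(r) = 5 (Function('d')(r) = Add(3, Mul(-1, -2)) = Add(3, 2) = 5)
q = Mul(I, Pow(6, Rational(1, 2))) (q = Pow(-6, Rational(1, 2)) = Mul(I, Pow(6, Rational(1, 2))) ≈ Mul(2.4495, I))
Mul(q, Function('d')(v)) = Mul(Mul(I, Pow(6, Rational(1, 2))), 5) = Mul(5, I, Pow(6, Rational(1, 2)))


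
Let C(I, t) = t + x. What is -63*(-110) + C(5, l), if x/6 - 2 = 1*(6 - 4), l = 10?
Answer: 6964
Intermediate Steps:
x = 24 (x = 12 + 6*(1*(6 - 4)) = 12 + 6*(1*2) = 12 + 6*2 = 12 + 12 = 24)
C(I, t) = 24 + t (C(I, t) = t + 24 = 24 + t)
-63*(-110) + C(5, l) = -63*(-110) + (24 + 10) = 6930 + 34 = 6964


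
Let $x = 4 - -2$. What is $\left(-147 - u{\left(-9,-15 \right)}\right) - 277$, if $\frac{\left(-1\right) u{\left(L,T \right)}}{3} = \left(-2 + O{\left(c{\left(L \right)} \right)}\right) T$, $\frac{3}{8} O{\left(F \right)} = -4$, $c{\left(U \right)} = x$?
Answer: $146$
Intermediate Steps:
$x = 6$ ($x = 4 + 2 = 6$)
$c{\left(U \right)} = 6$
$O{\left(F \right)} = - \frac{32}{3}$ ($O{\left(F \right)} = \frac{8}{3} \left(-4\right) = - \frac{32}{3}$)
$u{\left(L,T \right)} = 38 T$ ($u{\left(L,T \right)} = - 3 \left(-2 - \frac{32}{3}\right) T = - 3 \left(- \frac{38 T}{3}\right) = 38 T$)
$\left(-147 - u{\left(-9,-15 \right)}\right) - 277 = \left(-147 - 38 \left(-15\right)\right) - 277 = \left(-147 - -570\right) - 277 = \left(-147 + 570\right) - 277 = 423 - 277 = 146$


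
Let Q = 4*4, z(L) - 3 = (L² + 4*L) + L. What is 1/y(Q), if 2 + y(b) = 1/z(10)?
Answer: -153/305 ≈ -0.50164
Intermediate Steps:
z(L) = 3 + L² + 5*L (z(L) = 3 + ((L² + 4*L) + L) = 3 + (L² + 5*L) = 3 + L² + 5*L)
Q = 16
y(b) = -305/153 (y(b) = -2 + 1/(3 + 10² + 5*10) = -2 + 1/(3 + 100 + 50) = -2 + 1/153 = -305/153)
1/y(Q) = 1/(-305/153) = -153/305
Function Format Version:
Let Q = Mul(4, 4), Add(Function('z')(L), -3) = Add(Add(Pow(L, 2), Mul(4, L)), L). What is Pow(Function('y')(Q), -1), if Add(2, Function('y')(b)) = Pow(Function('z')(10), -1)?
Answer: Rational(-153, 305) ≈ -0.50164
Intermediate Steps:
Function('z')(L) = Add(3, Pow(L, 2), Mul(5, L)) (Function('z')(L) = Add(3, Add(Add(Pow(L, 2), Mul(4, L)), L)) = Add(3, Add(Pow(L, 2), Mul(5, L))) = Add(3, Pow(L, 2), Mul(5, L)))
Q = 16
Function('y')(b) = Rational(-305, 153) (Function('y')(b) = Add(-2, Pow(Add(3, Pow(10, 2), Mul(5, 10)), -1)) = Add(-2, Pow(Add(3, 100, 50), -1)) = Add(-2, Pow(153, -1)) = Add(-2, Rational(1, 153)) = Rational(-305, 153))
Pow(Function('y')(Q), -1) = Pow(Rational(-305, 153), -1) = Rational(-153, 305)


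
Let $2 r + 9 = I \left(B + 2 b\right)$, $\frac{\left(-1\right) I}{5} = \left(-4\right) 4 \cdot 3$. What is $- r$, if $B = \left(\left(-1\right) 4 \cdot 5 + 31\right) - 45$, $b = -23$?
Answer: $\frac{19209}{2} \approx 9604.5$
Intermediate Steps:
$I = 240$ ($I = - 5 \left(-4\right) 4 \cdot 3 = - 5 \left(\left(-16\right) 3\right) = \left(-5\right) \left(-48\right) = 240$)
$B = -34$ ($B = \left(\left(-4\right) 5 + 31\right) - 45 = \left(-20 + 31\right) - 45 = 11 - 45 = -34$)
$r = - \frac{19209}{2}$ ($r = - \frac{9}{2} + \frac{240 \left(-34 + 2 \left(-23\right)\right)}{2} = - \frac{9}{2} + \frac{240 \left(-34 - 46\right)}{2} = - \frac{9}{2} + \frac{240 \left(-80\right)}{2} = - \frac{9}{2} + \frac{1}{2} \left(-19200\right) = - \frac{9}{2} - 9600 = - \frac{19209}{2} \approx -9604.5$)
$- r = \left(-1\right) \left(- \frac{19209}{2}\right) = \frac{19209}{2}$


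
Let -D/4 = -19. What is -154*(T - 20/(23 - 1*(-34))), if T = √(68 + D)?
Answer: -102256/57 ≈ -1794.0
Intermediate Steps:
D = 76 (D = -4*(-19) = 76)
T = 12 (T = √(68 + 76) = √144 = 12)
-154*(T - 20/(23 - 1*(-34))) = -154*(12 - 20/(23 - 1*(-34))) = -154*(12 - 20/(23 + 34)) = -154*(12 - 20/57) = -154*664/57 = -102256/57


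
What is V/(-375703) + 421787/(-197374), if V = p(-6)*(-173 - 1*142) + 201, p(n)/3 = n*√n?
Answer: -158506313435/74154003922 - 5670*I*√6/375703 ≈ -2.1375 - 0.036967*I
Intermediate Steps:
p(n) = 3*n^(3/2) (p(n) = 3*(n*√n) = 3*n^(3/2))
V = 201 + 5670*I*√6 (V = (3*(-6)^(3/2))*(-173 - 1*142) + 201 = (3*(-6*I*√6))*(-173 - 142) + 201 = -18*I*√6*(-315) + 201 = 5670*I*√6 + 201 = 201 + 5670*I*√6 ≈ 201.0 + 13889.0*I)
V/(-375703) + 421787/(-197374) = (201 + 5670*I*√6)/(-375703) + 421787/(-197374) = (201 + 5670*I*√6)*(-1/375703) + 421787*(-1/197374) = (-201/375703 - 5670*I*√6/375703) - 421787/197374 = -158506313435/74154003922 - 5670*I*√6/375703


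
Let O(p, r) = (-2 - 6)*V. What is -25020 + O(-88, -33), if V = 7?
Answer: -25076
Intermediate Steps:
O(p, r) = -56 (O(p, r) = (-2 - 6)*7 = -8*7 = -56)
-25020 + O(-88, -33) = -25020 - 56 = -25076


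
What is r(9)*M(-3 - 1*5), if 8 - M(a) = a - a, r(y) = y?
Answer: 72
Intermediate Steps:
M(a) = 8 (M(a) = 8 - (a - a) = 8 - 1*0 = 8 + 0 = 8)
r(9)*M(-3 - 1*5) = 9*8 = 72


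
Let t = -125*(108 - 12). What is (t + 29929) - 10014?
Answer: 7915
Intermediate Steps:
t = -12000 (t = -125*96 = -12000)
(t + 29929) - 10014 = (-12000 + 29929) - 10014 = 17929 - 10014 = 7915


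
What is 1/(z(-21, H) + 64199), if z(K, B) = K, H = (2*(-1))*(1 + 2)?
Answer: 1/64178 ≈ 1.5582e-5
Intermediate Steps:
H = -6 (H = -2*3 = -6)
1/(z(-21, H) + 64199) = 1/(-21 + 64199) = 1/64178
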